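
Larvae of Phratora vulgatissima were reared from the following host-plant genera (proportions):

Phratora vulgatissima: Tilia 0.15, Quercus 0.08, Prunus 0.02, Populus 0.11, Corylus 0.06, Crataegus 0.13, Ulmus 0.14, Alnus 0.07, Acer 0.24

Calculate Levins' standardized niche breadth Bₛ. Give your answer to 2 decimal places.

0.74

Σpᵢ² = 0.15² + 0.08² + 0.02² + 0.11² + 0.06² + 0.13² + 0.14² + 0.07² + 0.24² = 0.0225 + 0.0064 + 0.0004 + 0.0121 + 0.0036 + 0.0169 + 0.0196 + 0.0049 + 0.0576 = 0.1440
B = 1 / 0.1440 = 6.9444
Bₛ = (B − 1)/(n − 1) = (6.9444 − 1)/(9 − 1) = 5.9444/8 = 0.7431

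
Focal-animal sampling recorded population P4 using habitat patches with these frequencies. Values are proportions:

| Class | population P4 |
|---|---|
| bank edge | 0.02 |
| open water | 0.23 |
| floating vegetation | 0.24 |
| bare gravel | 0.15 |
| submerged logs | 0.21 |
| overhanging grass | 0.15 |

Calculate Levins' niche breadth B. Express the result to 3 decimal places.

Σpᵢ² = 0.02² + 0.23² + 0.24² + 0.15² + 0.21² + 0.15² = 0.0004 + 0.0529 + 0.0576 + 0.0225 + 0.0441 + 0.0225 = 0.2000
B = 1 / 0.2000 = 5.00000

5.000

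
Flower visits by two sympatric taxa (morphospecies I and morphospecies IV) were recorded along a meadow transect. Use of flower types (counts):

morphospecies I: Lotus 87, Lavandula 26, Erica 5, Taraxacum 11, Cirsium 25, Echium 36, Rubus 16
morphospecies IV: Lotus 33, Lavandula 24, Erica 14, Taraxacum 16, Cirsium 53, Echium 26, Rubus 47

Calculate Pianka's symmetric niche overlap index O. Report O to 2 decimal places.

0.74

Proportions for morphospecies I (n=206): 87/206=0.4223, 26/206=0.1262, 5/206=0.0243, 11/206=0.0534, 25/206=0.1214, 36/206=0.1748, 16/206=0.0777
Proportions for morphospecies IV (n=213): 33/213=0.1549, 24/213=0.1127, 14/213=0.0657, 16/213=0.0751, 53/213=0.2488, 26/213=0.1221, 47/213=0.2207
Σ p₁ᵢp₂ᵢ = 0.065414 + 0.014223 + 0.001597 + 0.004010 + 0.030204 + 0.021343 + 0.017148 = 0.153939
Σp_1ᵢ² = 0.4223² + 0.1262² + 0.0243² + 0.0534² + 0.1214² + 0.1748² + 0.0777² = 0.178337 + 0.015926 + 0.000590 + 0.002852 + 0.014738 + 0.030555 + 0.006037 = 0.249035
Σp_2ᵢ² = 0.1549² + 0.1127² + 0.0657² + 0.0751² + 0.2488² + 0.1221² + 0.2207² = 0.023994 + 0.012701 + 0.004316 + 0.005640 + 0.061901 + 0.014908 + 0.048708 = 0.172168
O = 0.153939 / √(0.249035 × 0.172168) = 0.153939 / 0.2070649 = 0.7434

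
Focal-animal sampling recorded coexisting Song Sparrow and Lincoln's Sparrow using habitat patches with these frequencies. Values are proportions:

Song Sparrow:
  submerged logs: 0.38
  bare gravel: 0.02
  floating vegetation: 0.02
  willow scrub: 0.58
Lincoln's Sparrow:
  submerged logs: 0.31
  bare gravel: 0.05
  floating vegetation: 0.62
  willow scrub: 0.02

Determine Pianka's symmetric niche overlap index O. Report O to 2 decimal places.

0.30

Σ p₁ᵢp₂ᵢ = 0.1178 + 0.0010 + 0.0124 + 0.0116 = 0.1428
Σp_1ᵢ² = 0.38² + 0.02² + 0.02² + 0.58² = 0.1444 + 0.0004 + 0.0004 + 0.3364 = 0.4816
Σp_2ᵢ² = 0.31² + 0.05² + 0.62² + 0.02² = 0.0961 + 0.0025 + 0.3844 + 0.0004 = 0.4834
O = 0.1428 / √(0.4816 × 0.4834) = 0.1428 / 0.48250 = 0.2960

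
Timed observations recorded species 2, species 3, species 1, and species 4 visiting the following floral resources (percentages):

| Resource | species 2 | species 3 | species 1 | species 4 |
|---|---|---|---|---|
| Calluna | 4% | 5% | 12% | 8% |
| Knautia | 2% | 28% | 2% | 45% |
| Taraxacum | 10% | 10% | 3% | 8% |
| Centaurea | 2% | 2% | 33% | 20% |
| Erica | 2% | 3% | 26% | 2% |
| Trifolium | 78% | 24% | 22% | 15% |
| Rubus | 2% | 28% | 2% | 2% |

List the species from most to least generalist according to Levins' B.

Convert percentages to proportions (divide by 100).
Σp_2ᵢ² = 0.04² + 0.02² + 0.10² + 0.02² + 0.02² + 0.78² + 0.02² = 0.0016 + 0.0004 + 0.0100 + 0.0004 + 0.0004 + 0.6084 + 0.0004 = 0.6216
B_2 = 1 / 0.6216 = 1.6088
Σp_3ᵢ² = 0.05² + 0.28² + 0.10² + 0.02² + 0.03² + 0.24² + 0.28² = 0.0025 + 0.0784 + 0.0100 + 0.0004 + 0.0009 + 0.0576 + 0.0784 = 0.2282
B_3 = 1 / 0.2282 = 4.3821
Σp_1ᵢ² = 0.12² + 0.02² + 0.03² + 0.33² + 0.26² + 0.22² + 0.02² = 0.0144 + 0.0004 + 0.0009 + 0.1089 + 0.0676 + 0.0484 + 0.0004 = 0.2410
B_1 = 1 / 0.2410 = 4.1494
Σp_4ᵢ² = 0.08² + 0.45² + 0.08² + 0.20² + 0.02² + 0.15² + 0.02² = 0.0064 + 0.2025 + 0.0064 + 0.0400 + 0.0004 + 0.0225 + 0.0004 = 0.2786
B_4 = 1 / 0.2786 = 3.5894
Ranking by B (broadest → narrowest): species 3 (4.38) > species 1 (4.15) > species 4 (3.59) > species 2 (1.61)

species 3 > species 1 > species 4 > species 2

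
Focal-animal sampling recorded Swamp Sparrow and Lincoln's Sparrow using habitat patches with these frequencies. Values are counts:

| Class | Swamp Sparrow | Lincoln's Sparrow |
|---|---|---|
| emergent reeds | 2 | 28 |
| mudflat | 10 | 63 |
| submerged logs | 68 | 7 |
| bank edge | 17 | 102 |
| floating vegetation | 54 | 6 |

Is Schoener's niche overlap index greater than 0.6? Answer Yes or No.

Proportions for Swamp Sparrow (n=151): 2/151=0.0132, 10/151=0.0662, 68/151=0.4503, 17/151=0.1126, 54/151=0.3576
Proportions for Lincoln's Sparrow (n=206): 28/206=0.1359, 63/206=0.3058, 7/206=0.0340, 102/206=0.4951, 6/206=0.0291
Σ|p₁ᵢ − p₂ᵢ| = 0.1227 + 0.2396 + 0.4163 + 0.3825 + 0.3285 = 1.4896
D = 1 − ½ × 1.4896 = 1 − 0.74480 = 0.25520
D = 0.25520 < 0.6 → No.

No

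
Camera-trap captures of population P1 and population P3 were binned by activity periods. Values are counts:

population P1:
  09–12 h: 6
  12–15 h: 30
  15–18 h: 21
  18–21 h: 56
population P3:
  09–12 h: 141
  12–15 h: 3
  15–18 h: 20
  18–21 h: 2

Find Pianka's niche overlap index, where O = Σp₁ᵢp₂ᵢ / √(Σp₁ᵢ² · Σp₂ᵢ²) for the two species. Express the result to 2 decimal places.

0.15

Proportions for population P1 (n=113): 6/113=0.0531, 30/113=0.2655, 21/113=0.1858, 56/113=0.4956
Proportions for population P3 (n=166): 141/166=0.8494, 3/166=0.0181, 20/166=0.1205, 2/166=0.0120
Σ p₁ᵢp₂ᵢ = 0.045103 + 0.004806 + 0.022389 + 0.005947 = 0.078245
Σp_1ᵢ² = 0.0531² + 0.2655² + 0.1858² + 0.4956² = 0.002820 + 0.070490 + 0.034522 + 0.245619 = 0.353451
Σp_2ᵢ² = 0.8494² + 0.0181² + 0.1205² + 0.0120² = 0.721480 + 0.000328 + 0.014520 + 0.000144 = 0.736472
O = 0.078245 / √(0.353451 × 0.736472) = 0.078245 / 0.5102027 = 0.1534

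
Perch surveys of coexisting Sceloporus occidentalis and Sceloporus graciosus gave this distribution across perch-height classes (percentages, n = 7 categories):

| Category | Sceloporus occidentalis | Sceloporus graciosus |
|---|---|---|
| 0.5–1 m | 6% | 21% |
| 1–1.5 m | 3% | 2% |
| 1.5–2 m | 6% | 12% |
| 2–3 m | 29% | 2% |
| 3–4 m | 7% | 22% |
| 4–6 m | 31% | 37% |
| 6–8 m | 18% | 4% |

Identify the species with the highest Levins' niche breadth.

Sceloporus occidentalis

Convert percentages to proportions (divide by 100).
Σp_occiᵢ² = 0.06² + 0.03² + 0.06² + 0.29² + 0.07² + 0.31² + 0.18² = 0.0036 + 0.0009 + 0.0036 + 0.0841 + 0.0049 + 0.0961 + 0.0324 = 0.2256
B_occi = 1 / 0.2256 = 4.4326
Σp_gracᵢ² = 0.21² + 0.02² + 0.12² + 0.02² + 0.22² + 0.37² + 0.04² = 0.0441 + 0.0004 + 0.0144 + 0.0004 + 0.0484 + 0.1369 + 0.0016 = 0.2462
B_grac = 1 / 0.2462 = 4.0617
Highest B → broadest niche (most generalist): Sceloporus occidentalis (B = 4.43).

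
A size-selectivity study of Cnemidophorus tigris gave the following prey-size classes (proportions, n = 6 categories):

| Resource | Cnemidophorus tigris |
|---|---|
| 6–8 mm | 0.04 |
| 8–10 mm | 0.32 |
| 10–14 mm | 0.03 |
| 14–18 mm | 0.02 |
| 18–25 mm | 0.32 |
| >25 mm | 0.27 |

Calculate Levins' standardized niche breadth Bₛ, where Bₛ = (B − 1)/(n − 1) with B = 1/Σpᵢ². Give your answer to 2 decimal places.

0.51

Σpᵢ² = 0.04² + 0.32² + 0.03² + 0.02² + 0.32² + 0.27² = 0.0016 + 0.1024 + 0.0009 + 0.0004 + 0.1024 + 0.0729 = 0.2806
B = 1 / 0.2806 = 3.5638
Bₛ = (B − 1)/(n − 1) = (3.5638 − 1)/(6 − 1) = 2.5638/5 = 0.5128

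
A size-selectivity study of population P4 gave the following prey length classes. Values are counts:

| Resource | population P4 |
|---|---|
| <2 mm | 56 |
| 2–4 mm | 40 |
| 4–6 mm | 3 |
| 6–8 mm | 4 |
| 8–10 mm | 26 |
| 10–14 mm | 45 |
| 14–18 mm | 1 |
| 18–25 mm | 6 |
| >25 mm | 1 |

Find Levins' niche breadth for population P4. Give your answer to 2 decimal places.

4.42

Proportions for population P4 (n=182): 56/182=0.3077, 40/182=0.2198, 3/182=0.0165, 4/182=0.0220, 26/182=0.1429, 45/182=0.2473, 1/182=0.0055, 6/182=0.0330, 1/182=0.0055
Σpᵢ² = 0.3077² + 0.2198² + 0.0165² + 0.0220² + 0.1429² + 0.2473² + 0.0055² + 0.0330² + 0.0055² = 0.094679 + 0.048312 + 0.000272 + 0.000484 + 0.020420 + 0.061157 + 0.000030 + 0.001089 + 0.000030 = 0.226473
B = 1 / 0.226473 = 4.4155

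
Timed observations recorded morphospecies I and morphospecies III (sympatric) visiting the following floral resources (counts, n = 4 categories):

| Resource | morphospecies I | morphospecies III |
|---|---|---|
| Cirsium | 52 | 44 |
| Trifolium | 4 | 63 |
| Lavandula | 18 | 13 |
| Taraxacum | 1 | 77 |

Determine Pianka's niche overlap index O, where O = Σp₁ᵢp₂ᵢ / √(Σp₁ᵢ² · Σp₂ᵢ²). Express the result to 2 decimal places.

0.47

Proportions for morphospecies I (n=75): 52/75=0.6933, 4/75=0.0533, 18/75=0.2400, 1/75=0.0133
Proportions for morphospecies III (n=197): 44/197=0.2234, 63/197=0.3198, 13/197=0.0660, 77/197=0.3909
Σ p₁ᵢp₂ᵢ = 0.154883 + 0.017045 + 0.015840 + 0.005199 = 0.192967
Σp_1ᵢ² = 0.6933² + 0.0533² + 0.2400² + 0.0133² = 0.480665 + 0.002841 + 0.057600 + 0.000177 = 0.541283
Σp_2ᵢ² = 0.2234² + 0.3198² + 0.0660² + 0.3909² = 0.049908 + 0.102272 + 0.004356 + 0.152803 = 0.309339
O = 0.192967 / √(0.541283 × 0.309339) = 0.192967 / 0.4091943 = 0.4716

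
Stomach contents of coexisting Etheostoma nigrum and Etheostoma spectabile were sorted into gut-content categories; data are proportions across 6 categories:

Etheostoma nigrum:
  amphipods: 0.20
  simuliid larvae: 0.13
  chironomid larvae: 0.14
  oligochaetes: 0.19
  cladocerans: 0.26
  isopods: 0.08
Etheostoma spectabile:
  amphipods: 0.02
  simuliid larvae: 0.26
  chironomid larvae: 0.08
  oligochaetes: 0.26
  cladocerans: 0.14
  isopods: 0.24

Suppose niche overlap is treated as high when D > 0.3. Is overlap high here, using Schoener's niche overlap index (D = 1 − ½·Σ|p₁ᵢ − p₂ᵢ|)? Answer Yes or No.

Σ|p₁ᵢ − p₂ᵢ| = 0.18 + 0.13 + 0.06 + 0.07 + 0.12 + 0.16 = 0.72
D = 1 − ½ × 0.72 = 1 − 0.360 = 0.6400
D = 0.6400 > 0.3 → Yes.

Yes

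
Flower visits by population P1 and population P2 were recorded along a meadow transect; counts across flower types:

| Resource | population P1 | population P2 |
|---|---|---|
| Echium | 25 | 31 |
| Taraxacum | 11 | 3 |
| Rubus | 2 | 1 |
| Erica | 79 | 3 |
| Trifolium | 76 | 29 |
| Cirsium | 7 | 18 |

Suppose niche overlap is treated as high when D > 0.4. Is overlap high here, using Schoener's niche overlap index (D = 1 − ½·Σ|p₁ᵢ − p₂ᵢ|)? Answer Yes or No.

Proportions for population P1 (n=200): 25/200=0.1250, 11/200=0.0550, 2/200=0.0100, 79/200=0.3950, 76/200=0.3800, 7/200=0.0350
Proportions for population P2 (n=85): 31/85=0.3647, 3/85=0.0353, 1/85=0.0118, 3/85=0.0353, 29/85=0.3412, 18/85=0.2118
Σ|p₁ᵢ − p₂ᵢ| = 0.2397 + 0.0197 + 0.0018 + 0.3597 + 0.0388 + 0.1768 = 0.8365
D = 1 − ½ × 0.8365 = 1 − 0.41825 = 0.58175
D = 0.58175 > 0.4 → Yes.

Yes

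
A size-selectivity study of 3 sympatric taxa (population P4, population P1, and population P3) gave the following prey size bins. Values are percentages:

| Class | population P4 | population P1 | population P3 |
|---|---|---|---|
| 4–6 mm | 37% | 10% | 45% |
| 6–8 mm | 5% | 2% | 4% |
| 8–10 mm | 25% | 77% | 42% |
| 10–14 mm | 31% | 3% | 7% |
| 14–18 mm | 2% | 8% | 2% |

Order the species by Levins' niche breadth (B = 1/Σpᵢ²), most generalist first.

population P4 > population P3 > population P1

Convert percentages to proportions (divide by 100).
Σp_P4ᵢ² = 0.37² + 0.05² + 0.25² + 0.31² + 0.02² = 0.1369 + 0.0025 + 0.0625 + 0.0961 + 0.0004 = 0.2984
B_P4 = 1 / 0.2984 = 3.3512
Σp_P1ᵢ² = 0.10² + 0.02² + 0.77² + 0.03² + 0.08² = 0.0100 + 0.0004 + 0.5929 + 0.0009 + 0.0064 = 0.6106
B_P1 = 1 / 0.6106 = 1.6377
Σp_P3ᵢ² = 0.45² + 0.04² + 0.42² + 0.07² + 0.02² = 0.2025 + 0.0016 + 0.1764 + 0.0049 + 0.0004 = 0.3858
B_P3 = 1 / 0.3858 = 2.5920
Ranking by B (broadest → narrowest): population P4 (3.35) > population P3 (2.59) > population P1 (1.64)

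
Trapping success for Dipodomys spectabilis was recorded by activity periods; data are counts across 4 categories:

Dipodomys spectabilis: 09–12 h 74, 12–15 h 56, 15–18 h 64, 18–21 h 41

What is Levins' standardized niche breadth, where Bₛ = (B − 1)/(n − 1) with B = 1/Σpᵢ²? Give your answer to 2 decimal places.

Proportions for Dipodomys spectabilis (n=235): 74/235=0.3149, 56/235=0.2383, 64/235=0.2723, 41/235=0.1745
Σpᵢ² = 0.3149² + 0.2383² + 0.2723² + 0.1745² = 0.099162 + 0.056787 + 0.074147 + 0.030450 = 0.260546
B = 1 / 0.260546 = 3.8381
Bₛ = (B − 1)/(n − 1) = (3.8381 − 1)/(4 − 1) = 2.8381/3 = 0.9460

0.95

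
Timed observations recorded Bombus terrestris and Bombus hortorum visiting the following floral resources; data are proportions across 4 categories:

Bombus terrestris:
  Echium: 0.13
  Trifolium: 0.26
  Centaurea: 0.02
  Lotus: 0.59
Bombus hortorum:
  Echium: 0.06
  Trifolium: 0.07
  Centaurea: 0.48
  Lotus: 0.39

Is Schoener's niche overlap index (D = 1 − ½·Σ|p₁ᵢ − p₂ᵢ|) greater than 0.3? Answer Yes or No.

Yes

Σ|p₁ᵢ − p₂ᵢ| = 0.07 + 0.19 + 0.46 + 0.20 = 0.92
D = 1 − ½ × 0.92 = 1 − 0.460 = 0.5400
D = 0.5400 > 0.3 → Yes.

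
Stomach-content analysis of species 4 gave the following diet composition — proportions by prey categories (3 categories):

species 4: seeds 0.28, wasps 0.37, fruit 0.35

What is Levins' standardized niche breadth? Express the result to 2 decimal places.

0.98

Σpᵢ² = 0.28² + 0.37² + 0.35² = 0.0784 + 0.1369 + 0.1225 = 0.3378
B = 1 / 0.3378 = 2.9603
Bₛ = (B − 1)/(n − 1) = (2.9603 − 1)/(3 − 1) = 1.9603/2 = 0.9802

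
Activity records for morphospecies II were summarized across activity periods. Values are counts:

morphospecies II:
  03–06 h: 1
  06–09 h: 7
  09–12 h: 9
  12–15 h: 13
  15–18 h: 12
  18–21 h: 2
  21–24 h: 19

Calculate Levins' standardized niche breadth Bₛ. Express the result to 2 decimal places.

0.65

Proportions for morphospecies II (n=63): 1/63=0.0159, 7/63=0.1111, 9/63=0.1429, 13/63=0.2063, 12/63=0.1905, 2/63=0.0317, 19/63=0.3016
Σpᵢ² = 0.0159² + 0.1111² + 0.1429² + 0.2063² + 0.1905² + 0.0317² + 0.3016² = 0.000253 + 0.012343 + 0.020420 + 0.042560 + 0.036290 + 0.001005 + 0.090963 = 0.203834
B = 1 / 0.203834 = 4.9060
Bₛ = (B − 1)/(n − 1) = (4.9060 − 1)/(7 − 1) = 3.9060/6 = 0.6510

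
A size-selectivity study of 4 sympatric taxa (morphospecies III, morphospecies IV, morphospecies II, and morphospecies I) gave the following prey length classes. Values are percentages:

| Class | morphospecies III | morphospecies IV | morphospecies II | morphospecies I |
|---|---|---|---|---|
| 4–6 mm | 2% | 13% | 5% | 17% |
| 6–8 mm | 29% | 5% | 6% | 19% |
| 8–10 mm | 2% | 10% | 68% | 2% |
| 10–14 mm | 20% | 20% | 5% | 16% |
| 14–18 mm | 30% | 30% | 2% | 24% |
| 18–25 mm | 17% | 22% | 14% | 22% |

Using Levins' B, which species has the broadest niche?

morphospecies I

Convert percentages to proportions (divide by 100).
Σp_IIIᵢ² = 0.02² + 0.29² + 0.02² + 0.20² + 0.30² + 0.17² = 0.0004 + 0.0841 + 0.0004 + 0.0400 + 0.0900 + 0.0289 = 0.2438
B_III = 1 / 0.2438 = 4.1017
Σp_IVᵢ² = 0.13² + 0.05² + 0.10² + 0.20² + 0.30² + 0.22² = 0.0169 + 0.0025 + 0.0100 + 0.0400 + 0.0900 + 0.0484 = 0.2078
B_IV = 1 / 0.2078 = 4.8123
Σp_IIᵢ² = 0.05² + 0.06² + 0.68² + 0.05² + 0.02² + 0.14² = 0.0025 + 0.0036 + 0.4624 + 0.0025 + 0.0004 + 0.0196 = 0.4910
B_II = 1 / 0.4910 = 2.0367
Σp_Iᵢ² = 0.17² + 0.19² + 0.02² + 0.16² + 0.24² + 0.22² = 0.0289 + 0.0361 + 0.0004 + 0.0256 + 0.0576 + 0.0484 = 0.1970
B_I = 1 / 0.1970 = 5.0761
Highest B → broadest niche (most generalist): morphospecies I (B = 5.08).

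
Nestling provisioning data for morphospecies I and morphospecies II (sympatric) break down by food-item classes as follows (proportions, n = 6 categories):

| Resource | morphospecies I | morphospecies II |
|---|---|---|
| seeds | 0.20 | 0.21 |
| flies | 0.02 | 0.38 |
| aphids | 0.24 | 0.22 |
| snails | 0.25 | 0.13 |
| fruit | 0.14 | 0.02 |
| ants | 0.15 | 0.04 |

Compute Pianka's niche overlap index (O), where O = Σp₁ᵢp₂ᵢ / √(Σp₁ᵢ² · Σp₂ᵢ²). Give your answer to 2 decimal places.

0.63

Σ p₁ᵢp₂ᵢ = 0.0420 + 0.0076 + 0.0528 + 0.0325 + 0.0028 + 0.0060 = 0.1437
Σp_1ᵢ² = 0.20² + 0.02² + 0.24² + 0.25² + 0.14² + 0.15² = 0.0400 + 0.0004 + 0.0576 + 0.0625 + 0.0196 + 0.0225 = 0.2026
Σp_2ᵢ² = 0.21² + 0.38² + 0.22² + 0.13² + 0.02² + 0.04² = 0.0441 + 0.1444 + 0.0484 + 0.0169 + 0.0004 + 0.0016 = 0.2558
O = 0.1437 / √(0.2026 × 0.2558) = 0.1437 / 0.22765 = 0.6312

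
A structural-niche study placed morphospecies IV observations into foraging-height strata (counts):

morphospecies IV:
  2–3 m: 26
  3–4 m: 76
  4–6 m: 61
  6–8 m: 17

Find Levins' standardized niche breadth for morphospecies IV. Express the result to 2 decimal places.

0.70

Proportions for morphospecies IV (n=180): 26/180=0.1444, 76/180=0.4222, 61/180=0.3389, 17/180=0.0944
Σpᵢ² = 0.1444² + 0.4222² + 0.3389² + 0.0944² = 0.020851 + 0.178253 + 0.114853 + 0.008911 = 0.322868
B = 1 / 0.322868 = 3.0972
Bₛ = (B − 1)/(n − 1) = (3.0972 − 1)/(4 − 1) = 2.0972/3 = 0.6991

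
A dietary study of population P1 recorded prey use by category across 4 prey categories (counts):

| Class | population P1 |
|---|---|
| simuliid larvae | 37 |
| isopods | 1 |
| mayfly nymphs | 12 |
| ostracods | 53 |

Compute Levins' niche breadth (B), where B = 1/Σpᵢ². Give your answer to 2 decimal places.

2.45

Proportions for population P1 (n=103): 37/103=0.3592, 1/103=0.0097, 12/103=0.1165, 53/103=0.5146
Σpᵢ² = 0.3592² + 0.0097² + 0.1165² + 0.5146² = 0.129025 + 0.000094 + 0.013572 + 0.264813 = 0.407504
B = 1 / 0.407504 = 2.4540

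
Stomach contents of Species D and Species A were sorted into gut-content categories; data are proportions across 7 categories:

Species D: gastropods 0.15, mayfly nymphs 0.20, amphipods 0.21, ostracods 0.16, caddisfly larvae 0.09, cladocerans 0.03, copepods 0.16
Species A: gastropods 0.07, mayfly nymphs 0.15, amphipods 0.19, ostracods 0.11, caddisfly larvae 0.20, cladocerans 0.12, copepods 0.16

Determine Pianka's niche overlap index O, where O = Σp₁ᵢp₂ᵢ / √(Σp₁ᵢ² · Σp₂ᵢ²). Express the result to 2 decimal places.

Σ p₁ᵢp₂ᵢ = 0.0105 + 0.0300 + 0.0399 + 0.0176 + 0.0180 + 0.0036 + 0.0256 = 0.1452
Σp_1ᵢ² = 0.15² + 0.20² + 0.21² + 0.16² + 0.09² + 0.03² + 0.16² = 0.0225 + 0.0400 + 0.0441 + 0.0256 + 0.0081 + 0.0009 + 0.0256 = 0.1668
Σp_2ᵢ² = 0.07² + 0.15² + 0.19² + 0.11² + 0.20² + 0.12² + 0.16² = 0.0049 + 0.0225 + 0.0361 + 0.0121 + 0.0400 + 0.0144 + 0.0256 = 0.1556
O = 0.1452 / √(0.1668 × 0.1556) = 0.1452 / 0.16110 = 0.9013

0.90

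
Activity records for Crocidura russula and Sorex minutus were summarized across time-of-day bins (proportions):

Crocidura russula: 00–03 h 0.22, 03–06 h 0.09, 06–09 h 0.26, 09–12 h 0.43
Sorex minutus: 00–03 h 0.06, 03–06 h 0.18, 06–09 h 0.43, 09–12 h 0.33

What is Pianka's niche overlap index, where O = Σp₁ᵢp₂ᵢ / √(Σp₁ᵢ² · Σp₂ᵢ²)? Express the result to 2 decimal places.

Σ p₁ᵢp₂ᵢ = 0.0132 + 0.0162 + 0.1118 + 0.1419 = 0.2831
Σp_1ᵢ² = 0.22² + 0.09² + 0.26² + 0.43² = 0.0484 + 0.0081 + 0.0676 + 0.1849 = 0.3090
Σp_2ᵢ² = 0.06² + 0.18² + 0.43² + 0.33² = 0.0036 + 0.0324 + 0.1849 + 0.1089 = 0.3298
O = 0.2831 / √(0.3090 × 0.3298) = 0.2831 / 0.31923 = 0.8868

0.89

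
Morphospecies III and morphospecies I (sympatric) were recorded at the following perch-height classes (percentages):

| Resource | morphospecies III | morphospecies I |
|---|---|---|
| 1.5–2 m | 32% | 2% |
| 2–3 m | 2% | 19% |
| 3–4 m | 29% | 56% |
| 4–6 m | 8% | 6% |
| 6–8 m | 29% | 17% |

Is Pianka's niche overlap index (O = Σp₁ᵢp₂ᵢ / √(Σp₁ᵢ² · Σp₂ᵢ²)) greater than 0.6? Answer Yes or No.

Yes

Convert percentages to proportions (divide by 100).
Σ p₁ᵢp₂ᵢ = 0.0064 + 0.0038 + 0.1624 + 0.0048 + 0.0493 = 0.2267
Σp_1ᵢ² = 0.32² + 0.02² + 0.29² + 0.08² + 0.29² = 0.1024 + 0.0004 + 0.0841 + 0.0064 + 0.0841 = 0.2774
Σp_2ᵢ² = 0.02² + 0.19² + 0.56² + 0.06² + 0.17² = 0.0004 + 0.0361 + 0.3136 + 0.0036 + 0.0289 = 0.3826
O = 0.2267 / √(0.2774 × 0.3826) = 0.2267 / 0.32578 = 0.6959
O = 0.6959 > 0.6 → Yes.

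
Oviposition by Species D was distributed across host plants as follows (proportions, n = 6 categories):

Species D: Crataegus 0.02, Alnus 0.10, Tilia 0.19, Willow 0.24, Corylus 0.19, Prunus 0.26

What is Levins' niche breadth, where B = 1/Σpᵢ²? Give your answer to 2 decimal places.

Σpᵢ² = 0.02² + 0.10² + 0.19² + 0.24² + 0.19² + 0.26² = 0.0004 + 0.0100 + 0.0361 + 0.0576 + 0.0361 + 0.0676 = 0.2078
B = 1 / 0.2078 = 4.8123

4.81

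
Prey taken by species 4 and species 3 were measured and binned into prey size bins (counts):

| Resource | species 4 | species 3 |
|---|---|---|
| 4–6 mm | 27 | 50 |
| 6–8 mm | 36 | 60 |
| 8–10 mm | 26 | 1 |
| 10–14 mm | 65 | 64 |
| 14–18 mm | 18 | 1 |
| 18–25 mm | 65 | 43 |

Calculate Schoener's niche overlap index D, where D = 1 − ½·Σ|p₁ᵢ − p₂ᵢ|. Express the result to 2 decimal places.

0.75

Proportions for species 4 (n=237): 27/237=0.1139, 36/237=0.1519, 26/237=0.1097, 65/237=0.2743, 18/237=0.0759, 65/237=0.2743
Proportions for species 3 (n=219): 50/219=0.2283, 60/219=0.2740, 1/219=0.0046, 64/219=0.2922, 1/219=0.0046, 43/219=0.1963
Σ|p₁ᵢ − p₂ᵢ| = 0.1144 + 0.1221 + 0.1051 + 0.0179 + 0.0713 + 0.0780 = 0.5088
D = 1 − ½ × 0.5088 = 1 − 0.25440 = 0.74560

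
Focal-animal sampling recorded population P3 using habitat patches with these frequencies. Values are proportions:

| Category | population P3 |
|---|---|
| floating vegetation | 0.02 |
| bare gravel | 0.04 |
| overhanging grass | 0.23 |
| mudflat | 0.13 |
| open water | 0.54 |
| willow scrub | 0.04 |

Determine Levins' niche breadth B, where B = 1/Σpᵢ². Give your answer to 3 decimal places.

Σpᵢ² = 0.02² + 0.04² + 0.23² + 0.13² + 0.54² + 0.04² = 0.0004 + 0.0016 + 0.0529 + 0.0169 + 0.2916 + 0.0016 = 0.3650
B = 1 / 0.3650 = 2.73973

2.740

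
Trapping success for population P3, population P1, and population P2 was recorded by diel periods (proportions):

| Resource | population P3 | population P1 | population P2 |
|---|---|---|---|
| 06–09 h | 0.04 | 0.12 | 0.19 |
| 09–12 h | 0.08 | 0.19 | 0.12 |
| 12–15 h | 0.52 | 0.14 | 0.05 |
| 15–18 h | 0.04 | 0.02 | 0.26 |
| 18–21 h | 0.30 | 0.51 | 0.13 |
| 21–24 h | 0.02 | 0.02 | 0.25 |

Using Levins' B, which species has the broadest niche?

Σp_P3ᵢ² = 0.04² + 0.08² + 0.52² + 0.04² + 0.30² + 0.02² = 0.0016 + 0.0064 + 0.2704 + 0.0016 + 0.0900 + 0.0004 = 0.3704
B_P3 = 1 / 0.3704 = 2.6998
Σp_P1ᵢ² = 0.12² + 0.19² + 0.14² + 0.02² + 0.51² + 0.02² = 0.0144 + 0.0361 + 0.0196 + 0.0004 + 0.2601 + 0.0004 = 0.3310
B_P1 = 1 / 0.3310 = 3.0211
Σp_P2ᵢ² = 0.19² + 0.12² + 0.05² + 0.26² + 0.13² + 0.25² = 0.0361 + 0.0144 + 0.0025 + 0.0676 + 0.0169 + 0.0625 = 0.2000
B_P2 = 1 / 0.2000 = 5.0000
Highest B → broadest niche (most generalist): population P2 (B = 5.00).

population P2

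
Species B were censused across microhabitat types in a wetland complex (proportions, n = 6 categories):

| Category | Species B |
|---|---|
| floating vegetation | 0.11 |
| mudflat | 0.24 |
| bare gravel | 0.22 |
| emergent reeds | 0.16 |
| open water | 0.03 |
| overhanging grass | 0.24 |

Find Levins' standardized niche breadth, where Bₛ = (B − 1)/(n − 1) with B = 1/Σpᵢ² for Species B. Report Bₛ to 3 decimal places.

0.789

Σpᵢ² = 0.11² + 0.24² + 0.22² + 0.16² + 0.03² + 0.24² = 0.0121 + 0.0576 + 0.0484 + 0.0256 + 0.0009 + 0.0576 = 0.2022
B = 1 / 0.2022 = 4.94560
Bₛ = (B − 1)/(n − 1) = (4.94560 − 1)/(6 − 1) = 3.94560/5 = 0.78912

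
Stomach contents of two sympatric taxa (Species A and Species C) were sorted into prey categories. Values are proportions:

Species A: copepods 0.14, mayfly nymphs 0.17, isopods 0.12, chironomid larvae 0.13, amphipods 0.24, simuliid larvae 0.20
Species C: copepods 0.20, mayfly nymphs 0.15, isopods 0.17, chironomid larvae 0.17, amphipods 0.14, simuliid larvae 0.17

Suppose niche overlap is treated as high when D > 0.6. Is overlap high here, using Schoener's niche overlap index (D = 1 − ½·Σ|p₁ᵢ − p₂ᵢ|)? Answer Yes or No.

Yes

Σ|p₁ᵢ − p₂ᵢ| = 0.06 + 0.02 + 0.05 + 0.04 + 0.10 + 0.03 = 0.30
D = 1 − ½ × 0.30 = 1 − 0.150 = 0.8500
D = 0.8500 > 0.6 → Yes.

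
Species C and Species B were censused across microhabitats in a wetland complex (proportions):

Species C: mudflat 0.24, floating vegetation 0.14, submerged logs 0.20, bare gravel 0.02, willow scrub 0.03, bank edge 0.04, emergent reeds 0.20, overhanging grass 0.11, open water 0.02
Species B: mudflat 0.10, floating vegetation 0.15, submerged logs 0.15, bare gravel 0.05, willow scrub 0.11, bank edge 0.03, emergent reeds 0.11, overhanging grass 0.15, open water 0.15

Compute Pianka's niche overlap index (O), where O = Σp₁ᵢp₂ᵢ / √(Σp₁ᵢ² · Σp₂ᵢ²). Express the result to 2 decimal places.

Σ p₁ᵢp₂ᵢ = 0.0240 + 0.0210 + 0.0300 + 0.0010 + 0.0033 + 0.0012 + 0.0220 + 0.0165 + 0.0030 = 0.1220
Σp_1ᵢ² = 0.24² + 0.14² + 0.20² + 0.02² + 0.03² + 0.04² + 0.20² + 0.11² + 0.02² = 0.0576 + 0.0196 + 0.0400 + 0.0004 + 0.0009 + 0.0016 + 0.0400 + 0.0121 + 0.0004 = 0.1726
Σp_2ᵢ² = 0.10² + 0.15² + 0.15² + 0.05² + 0.11² + 0.03² + 0.11² + 0.15² + 0.15² = 0.0100 + 0.0225 + 0.0225 + 0.0025 + 0.0121 + 0.0009 + 0.0121 + 0.0225 + 0.0225 = 0.1276
O = 0.1220 / √(0.1726 × 0.1276) = 0.1220 / 0.14840 = 0.8221

0.82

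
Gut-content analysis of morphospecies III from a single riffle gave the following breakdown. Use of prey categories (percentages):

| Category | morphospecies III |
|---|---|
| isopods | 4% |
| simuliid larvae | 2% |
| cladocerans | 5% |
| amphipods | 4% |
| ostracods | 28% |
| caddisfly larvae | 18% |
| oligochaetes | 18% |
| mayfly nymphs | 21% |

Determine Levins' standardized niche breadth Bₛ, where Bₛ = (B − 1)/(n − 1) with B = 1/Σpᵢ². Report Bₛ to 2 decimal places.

0.60

Convert percentages to proportions (divide by 100).
Σpᵢ² = 0.04² + 0.02² + 0.05² + 0.04² + 0.28² + 0.18² + 0.18² + 0.21² = 0.0016 + 0.0004 + 0.0025 + 0.0016 + 0.0784 + 0.0324 + 0.0324 + 0.0441 = 0.1934
B = 1 / 0.1934 = 5.1706
Bₛ = (B − 1)/(n − 1) = (5.1706 − 1)/(8 − 1) = 4.1706/7 = 0.5958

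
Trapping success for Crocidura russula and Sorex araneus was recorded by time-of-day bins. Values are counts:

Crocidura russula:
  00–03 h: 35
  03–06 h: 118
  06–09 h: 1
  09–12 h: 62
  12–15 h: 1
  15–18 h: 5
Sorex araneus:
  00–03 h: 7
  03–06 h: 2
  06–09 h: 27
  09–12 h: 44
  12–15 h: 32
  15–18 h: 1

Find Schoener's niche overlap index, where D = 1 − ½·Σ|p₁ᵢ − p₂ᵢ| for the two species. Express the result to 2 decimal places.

Proportions for Crocidura russula (n=222): 35/222=0.1577, 118/222=0.5315, 1/222=0.0045, 62/222=0.2793, 1/222=0.0045, 5/222=0.0225
Proportions for Sorex araneus (n=113): 7/113=0.0619, 2/113=0.0177, 27/113=0.2389, 44/113=0.3894, 32/113=0.2832, 1/113=0.0088
Σ|p₁ᵢ − p₂ᵢ| = 0.0958 + 0.5138 + 0.2344 + 0.1101 + 0.2787 + 0.0137 = 1.2465
D = 1 − ½ × 1.2465 = 1 − 0.62325 = 0.37675

0.38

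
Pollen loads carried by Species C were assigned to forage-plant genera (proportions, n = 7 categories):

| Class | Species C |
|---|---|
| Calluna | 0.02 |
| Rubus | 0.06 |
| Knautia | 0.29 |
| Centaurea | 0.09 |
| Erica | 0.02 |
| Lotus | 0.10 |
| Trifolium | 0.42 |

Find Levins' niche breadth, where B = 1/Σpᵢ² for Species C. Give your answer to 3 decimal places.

3.534

Σpᵢ² = 0.02² + 0.06² + 0.29² + 0.09² + 0.02² + 0.10² + 0.42² = 0.0004 + 0.0036 + 0.0841 + 0.0081 + 0.0004 + 0.0100 + 0.1764 = 0.2830
B = 1 / 0.2830 = 3.53357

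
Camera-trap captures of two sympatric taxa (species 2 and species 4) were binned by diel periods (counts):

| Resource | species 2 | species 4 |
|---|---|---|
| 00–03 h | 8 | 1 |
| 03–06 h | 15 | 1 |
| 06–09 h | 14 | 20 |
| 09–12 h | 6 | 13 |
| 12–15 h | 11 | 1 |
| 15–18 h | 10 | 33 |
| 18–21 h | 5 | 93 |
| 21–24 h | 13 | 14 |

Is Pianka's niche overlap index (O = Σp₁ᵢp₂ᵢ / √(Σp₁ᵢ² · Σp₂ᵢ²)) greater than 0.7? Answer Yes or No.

No

Proportions for species 2 (n=82): 8/82=0.0976, 15/82=0.1829, 14/82=0.1707, 6/82=0.0732, 11/82=0.1341, 10/82=0.1220, 5/82=0.0610, 13/82=0.1585
Proportions for species 4 (n=176): 1/176=0.0057, 1/176=0.0057, 20/176=0.1136, 13/176=0.0739, 1/176=0.0057, 33/176=0.1875, 93/176=0.5284, 14/176=0.0795
Σ p₁ᵢp₂ᵢ = 0.000556 + 0.001043 + 0.019392 + 0.005409 + 0.000764 + 0.022875 + 0.032232 + 0.012601 = 0.094872
Σp_1ᵢ² = 0.0976² + 0.1829² + 0.1707² + 0.0732² + 0.1341² + 0.1220² + 0.0610² + 0.1585² = 0.009526 + 0.033452 + 0.029138 + 0.005358 + 0.017983 + 0.014884 + 0.003721 + 0.025122 = 0.139184
Σp_2ᵢ² = 0.0057² + 0.0057² + 0.1136² + 0.0739² + 0.0057² + 0.1875² + 0.5284² + 0.0795² = 0.000032 + 0.000032 + 0.012905 + 0.005461 + 0.000032 + 0.035156 + 0.279207 + 0.006320 = 0.339145
O = 0.094872 / √(0.139184 × 0.339145) = 0.094872 / 0.2172638 = 0.4367
O = 0.4367 < 0.7 → No.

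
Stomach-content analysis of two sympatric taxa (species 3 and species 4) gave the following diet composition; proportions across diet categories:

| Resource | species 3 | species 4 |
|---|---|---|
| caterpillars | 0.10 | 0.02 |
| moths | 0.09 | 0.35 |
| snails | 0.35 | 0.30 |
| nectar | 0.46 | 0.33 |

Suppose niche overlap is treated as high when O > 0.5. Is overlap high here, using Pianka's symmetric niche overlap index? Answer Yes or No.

Yes

Σ p₁ᵢp₂ᵢ = 0.0020 + 0.0315 + 0.1050 + 0.1518 = 0.2903
Σp_1ᵢ² = 0.10² + 0.09² + 0.35² + 0.46² = 0.0100 + 0.0081 + 0.1225 + 0.2116 = 0.3522
Σp_2ᵢ² = 0.02² + 0.35² + 0.30² + 0.33² = 0.0004 + 0.1225 + 0.0900 + 0.1089 = 0.3218
O = 0.2903 / √(0.3522 × 0.3218) = 0.2903 / 0.33666 = 0.8623
O = 0.8623 > 0.5 → Yes.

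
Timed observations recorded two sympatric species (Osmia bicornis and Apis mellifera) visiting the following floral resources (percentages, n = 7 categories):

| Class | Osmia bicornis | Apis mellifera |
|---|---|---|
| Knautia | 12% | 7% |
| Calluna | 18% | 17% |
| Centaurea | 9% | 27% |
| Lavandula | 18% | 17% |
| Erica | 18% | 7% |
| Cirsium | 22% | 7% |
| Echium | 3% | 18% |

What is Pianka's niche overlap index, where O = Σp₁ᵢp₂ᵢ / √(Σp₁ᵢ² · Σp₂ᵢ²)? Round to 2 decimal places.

0.73

Convert percentages to proportions (divide by 100).
Σ p₁ᵢp₂ᵢ = 0.0084 + 0.0306 + 0.0243 + 0.0306 + 0.0126 + 0.0154 + 0.0054 = 0.1273
Σp_1ᵢ² = 0.12² + 0.18² + 0.09² + 0.18² + 0.18² + 0.22² + 0.03² = 0.0144 + 0.0324 + 0.0081 + 0.0324 + 0.0324 + 0.0484 + 0.0009 = 0.1690
Σp_2ᵢ² = 0.07² + 0.17² + 0.27² + 0.17² + 0.07² + 0.07² + 0.18² = 0.0049 + 0.0289 + 0.0729 + 0.0289 + 0.0049 + 0.0049 + 0.0324 = 0.1778
O = 0.1273 / √(0.1690 × 0.1778) = 0.1273 / 0.17334 = 0.7344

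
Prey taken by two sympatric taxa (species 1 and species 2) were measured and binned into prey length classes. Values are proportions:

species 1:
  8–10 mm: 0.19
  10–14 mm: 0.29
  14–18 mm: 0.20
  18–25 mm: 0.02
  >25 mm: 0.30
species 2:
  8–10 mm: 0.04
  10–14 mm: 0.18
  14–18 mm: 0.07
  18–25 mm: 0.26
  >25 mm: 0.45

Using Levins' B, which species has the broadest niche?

species 1

Σp_1ᵢ² = 0.19² + 0.29² + 0.20² + 0.02² + 0.30² = 0.0361 + 0.0841 + 0.0400 + 0.0004 + 0.0900 = 0.2506
B_1 = 1 / 0.2506 = 3.9904
Σp_2ᵢ² = 0.04² + 0.18² + 0.07² + 0.26² + 0.45² = 0.0016 + 0.0324 + 0.0049 + 0.0676 + 0.2025 = 0.3090
B_2 = 1 / 0.3090 = 3.2362
Highest B → broadest niche (most generalist): species 1 (B = 3.99).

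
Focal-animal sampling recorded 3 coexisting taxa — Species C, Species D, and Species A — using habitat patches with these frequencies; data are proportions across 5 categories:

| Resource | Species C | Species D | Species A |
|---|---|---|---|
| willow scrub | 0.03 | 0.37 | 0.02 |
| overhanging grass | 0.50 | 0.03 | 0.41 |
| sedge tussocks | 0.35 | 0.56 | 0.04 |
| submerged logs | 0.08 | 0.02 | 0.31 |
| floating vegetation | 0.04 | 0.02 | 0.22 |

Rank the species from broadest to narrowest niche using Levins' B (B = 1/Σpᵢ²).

Σp_Cᵢ² = 0.03² + 0.50² + 0.35² + 0.08² + 0.04² = 0.0009 + 0.2500 + 0.1225 + 0.0064 + 0.0016 = 0.3814
B_C = 1 / 0.3814 = 2.6219
Σp_Dᵢ² = 0.37² + 0.03² + 0.56² + 0.02² + 0.02² = 0.1369 + 0.0009 + 0.3136 + 0.0004 + 0.0004 = 0.4522
B_D = 1 / 0.4522 = 2.2114
Σp_Aᵢ² = 0.02² + 0.41² + 0.04² + 0.31² + 0.22² = 0.0004 + 0.1681 + 0.0016 + 0.0961 + 0.0484 = 0.3146
B_A = 1 / 0.3146 = 3.1786
Ranking by B (broadest → narrowest): Species A (3.18) > Species C (2.62) > Species D (2.21)

Species A > Species C > Species D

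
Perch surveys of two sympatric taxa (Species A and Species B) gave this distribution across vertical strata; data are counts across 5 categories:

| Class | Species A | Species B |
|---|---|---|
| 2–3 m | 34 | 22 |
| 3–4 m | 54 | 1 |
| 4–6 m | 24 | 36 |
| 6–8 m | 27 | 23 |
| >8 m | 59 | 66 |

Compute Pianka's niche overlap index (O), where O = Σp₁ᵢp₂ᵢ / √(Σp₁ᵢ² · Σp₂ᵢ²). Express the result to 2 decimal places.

0.80

Proportions for Species A (n=198): 34/198=0.1717, 54/198=0.2727, 24/198=0.1212, 27/198=0.1364, 59/198=0.2980
Proportions for Species B (n=148): 22/148=0.1486, 1/148=0.0068, 36/148=0.2432, 23/148=0.1554, 66/148=0.4459
Σ p₁ᵢp₂ᵢ = 0.025515 + 0.001854 + 0.029476 + 0.021197 + 0.132878 = 0.210920
Σp_1ᵢ² = 0.1717² + 0.2727² + 0.1212² + 0.1364² + 0.2980² = 0.029481 + 0.074365 + 0.014689 + 0.018605 + 0.088804 = 0.225944
Σp_2ᵢ² = 0.1486² + 0.0068² + 0.2432² + 0.1554² + 0.4459² = 0.022082 + 0.000046 + 0.059146 + 0.024149 + 0.198827 = 0.304250
O = 0.210920 / √(0.225944 × 0.304250) = 0.210920 / 0.2621897 = 0.8045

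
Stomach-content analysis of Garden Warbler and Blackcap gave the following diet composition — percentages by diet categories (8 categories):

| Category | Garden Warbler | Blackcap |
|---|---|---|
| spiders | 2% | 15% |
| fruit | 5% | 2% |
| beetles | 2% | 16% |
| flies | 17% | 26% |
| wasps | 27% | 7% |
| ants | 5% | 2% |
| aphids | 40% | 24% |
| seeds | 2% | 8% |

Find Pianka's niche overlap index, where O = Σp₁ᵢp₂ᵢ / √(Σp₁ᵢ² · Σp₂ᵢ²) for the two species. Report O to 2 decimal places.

0.76

Convert percentages to proportions (divide by 100).
Σ p₁ᵢp₂ᵢ = 0.0030 + 0.0010 + 0.0032 + 0.0442 + 0.0189 + 0.0010 + 0.0960 + 0.0016 = 0.1689
Σp_1ᵢ² = 0.02² + 0.05² + 0.02² + 0.17² + 0.27² + 0.05² + 0.40² + 0.02² = 0.0004 + 0.0025 + 0.0004 + 0.0289 + 0.0729 + 0.0025 + 0.1600 + 0.0004 = 0.2680
Σp_2ᵢ² = 0.15² + 0.02² + 0.16² + 0.26² + 0.07² + 0.02² + 0.24² + 0.08² = 0.0225 + 0.0004 + 0.0256 + 0.0676 + 0.0049 + 0.0004 + 0.0576 + 0.0064 = 0.1854
O = 0.1689 / √(0.2680 × 0.1854) = 0.1689 / 0.22291 = 0.7577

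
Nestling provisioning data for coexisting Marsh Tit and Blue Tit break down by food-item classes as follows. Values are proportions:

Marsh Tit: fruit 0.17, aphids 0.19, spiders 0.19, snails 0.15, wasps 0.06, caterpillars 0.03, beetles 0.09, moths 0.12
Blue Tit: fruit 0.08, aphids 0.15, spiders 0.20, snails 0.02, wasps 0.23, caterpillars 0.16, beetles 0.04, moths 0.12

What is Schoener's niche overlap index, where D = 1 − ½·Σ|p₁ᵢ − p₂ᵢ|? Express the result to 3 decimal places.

0.690

Σ|p₁ᵢ − p₂ᵢ| = 0.09 + 0.04 + 0.01 + 0.13 + 0.17 + 0.13 + 0.05 + 0.00 = 0.62
D = 1 − ½ × 0.62 = 1 − 0.310 = 0.69000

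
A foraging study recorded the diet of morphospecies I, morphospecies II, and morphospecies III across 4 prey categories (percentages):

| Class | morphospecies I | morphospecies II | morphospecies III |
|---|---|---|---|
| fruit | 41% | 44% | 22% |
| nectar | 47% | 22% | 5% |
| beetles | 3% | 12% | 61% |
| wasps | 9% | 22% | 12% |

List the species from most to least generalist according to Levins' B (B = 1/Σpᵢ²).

morphospecies II > morphospecies I > morphospecies III

Convert percentages to proportions (divide by 100).
Σp_Iᵢ² = 0.41² + 0.47² + 0.03² + 0.09² = 0.1681 + 0.2209 + 0.0009 + 0.0081 = 0.3980
B_I = 1 / 0.3980 = 2.5126
Σp_IIᵢ² = 0.44² + 0.22² + 0.12² + 0.22² = 0.1936 + 0.0484 + 0.0144 + 0.0484 = 0.3048
B_II = 1 / 0.3048 = 3.2808
Σp_IIIᵢ² = 0.22² + 0.05² + 0.61² + 0.12² = 0.0484 + 0.0025 + 0.3721 + 0.0144 = 0.4374
B_III = 1 / 0.4374 = 2.2862
Ranking by B (broadest → narrowest): morphospecies II (3.28) > morphospecies I (2.51) > morphospecies III (2.29)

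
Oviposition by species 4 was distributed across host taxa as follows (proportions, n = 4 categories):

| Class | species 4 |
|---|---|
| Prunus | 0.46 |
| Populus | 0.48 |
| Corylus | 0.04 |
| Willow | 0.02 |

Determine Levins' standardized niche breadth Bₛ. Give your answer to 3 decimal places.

0.417

Σpᵢ² = 0.46² + 0.48² + 0.04² + 0.02² = 0.2116 + 0.2304 + 0.0016 + 0.0004 = 0.4440
B = 1 / 0.4440 = 2.25225
Bₛ = (B − 1)/(n − 1) = (2.25225 − 1)/(4 − 1) = 1.25225/3 = 0.41742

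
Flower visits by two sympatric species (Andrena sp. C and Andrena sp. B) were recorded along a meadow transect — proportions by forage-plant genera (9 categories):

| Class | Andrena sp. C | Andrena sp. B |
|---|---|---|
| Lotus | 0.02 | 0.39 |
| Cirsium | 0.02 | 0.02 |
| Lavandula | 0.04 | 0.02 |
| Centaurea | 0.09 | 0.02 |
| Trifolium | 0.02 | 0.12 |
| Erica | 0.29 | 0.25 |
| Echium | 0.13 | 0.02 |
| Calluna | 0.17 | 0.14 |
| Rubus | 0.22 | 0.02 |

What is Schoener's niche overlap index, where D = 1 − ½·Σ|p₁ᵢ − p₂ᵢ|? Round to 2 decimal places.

Σ|p₁ᵢ − p₂ᵢ| = 0.37 + 0.00 + 0.02 + 0.07 + 0.10 + 0.04 + 0.11 + 0.03 + 0.20 = 0.94
D = 1 − ½ × 0.94 = 1 − 0.470 = 0.5300

0.53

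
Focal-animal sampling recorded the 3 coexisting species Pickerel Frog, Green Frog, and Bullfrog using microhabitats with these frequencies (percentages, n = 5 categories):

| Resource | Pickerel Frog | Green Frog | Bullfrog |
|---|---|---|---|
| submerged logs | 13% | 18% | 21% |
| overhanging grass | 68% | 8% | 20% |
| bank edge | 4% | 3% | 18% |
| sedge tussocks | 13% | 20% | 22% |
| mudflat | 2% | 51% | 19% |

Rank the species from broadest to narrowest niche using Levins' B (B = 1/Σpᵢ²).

Convert percentages to proportions (divide by 100).
Σp_Pickᵢ² = 0.13² + 0.68² + 0.04² + 0.13² + 0.02² = 0.0169 + 0.4624 + 0.0016 + 0.0169 + 0.0004 = 0.4982
B_Pick = 1 / 0.4982 = 2.0072
Σp_Greeᵢ² = 0.18² + 0.08² + 0.03² + 0.20² + 0.51² = 0.0324 + 0.0064 + 0.0009 + 0.0400 + 0.2601 = 0.3398
B_Gree = 1 / 0.3398 = 2.9429
Σp_Bullᵢ² = 0.21² + 0.20² + 0.18² + 0.22² + 0.19² = 0.0441 + 0.0400 + 0.0324 + 0.0484 + 0.0361 = 0.2010
B_Bull = 1 / 0.2010 = 4.9751
Ranking by B (broadest → narrowest): Bullfrog (4.98) > Green Frog (2.94) > Pickerel Frog (2.01)

Bullfrog > Green Frog > Pickerel Frog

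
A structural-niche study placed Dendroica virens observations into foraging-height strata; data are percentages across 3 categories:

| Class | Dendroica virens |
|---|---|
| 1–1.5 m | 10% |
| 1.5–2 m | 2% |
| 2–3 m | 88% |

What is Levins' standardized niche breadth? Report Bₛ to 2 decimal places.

0.14

Convert percentages to proportions (divide by 100).
Σpᵢ² = 0.10² + 0.02² + 0.88² = 0.0100 + 0.0004 + 0.7744 = 0.7848
B = 1 / 0.7848 = 1.2742
Bₛ = (B − 1)/(n − 1) = (1.2742 − 1)/(3 − 1) = 0.2742/2 = 0.1371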